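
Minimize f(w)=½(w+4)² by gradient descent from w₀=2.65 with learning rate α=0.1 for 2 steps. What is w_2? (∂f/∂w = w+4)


step 1: grad = 2.65+4 = 6.65; w = 2.65 - 0.1·(6.65) = 1.985
step 2: grad = 1.985+4 = 5.985; w = 1.985 - 0.1·(5.985) = 1.3865

1.3865


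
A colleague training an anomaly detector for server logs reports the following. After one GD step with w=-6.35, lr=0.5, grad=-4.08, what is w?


w_new = w - α·∇
= -6.35 - 0.5·-4.08
= -6.35 + 2.04
= -4.31

-4.31


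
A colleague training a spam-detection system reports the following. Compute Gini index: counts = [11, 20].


Probabilities: [11/31, 20/31] ≈ [0.3548, 0.6452]
Σpᵢ² = (121 + 400)/31² = 521/961
Gini = 1 - Σpᵢ² = 1 - 521/961 = 0.4579

0.4579


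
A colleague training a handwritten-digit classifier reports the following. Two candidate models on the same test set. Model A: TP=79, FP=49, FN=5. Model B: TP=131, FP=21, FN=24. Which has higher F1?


Model A: P=79/128=0.6172, R=79/84=0.9405, F1=2PR/(P+R)=2TP/(2TP+FP+FN)=158/212=0.7453
Model B: P=131/152=0.8618, R=131/155=0.8452, F1=2PR/(P+R)=2TP/(2TP+FP+FN)=262/307=0.8534
0.7453 < 0.8534 → Model B

Model B


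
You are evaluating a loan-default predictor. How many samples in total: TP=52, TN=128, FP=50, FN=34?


Total = TP + TN + FP + FN
= 52 + 128 + 50 + 34
= 264
(Predicted positive: 102, predicted negative: 162)

264


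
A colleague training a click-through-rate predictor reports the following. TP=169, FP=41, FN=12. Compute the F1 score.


Precision = 169/210 = 0.8048
Recall = 169/181 = 0.9337
F1 = 2·P·R/(P+R) = 2·TP/(2·TP+FP+FN) = 338/(338+41+12) = 338/391 = 0.8645

0.8645


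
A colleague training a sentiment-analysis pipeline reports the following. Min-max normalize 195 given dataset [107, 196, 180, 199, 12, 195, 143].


min=12, max=199
(195-12)/(199-12) = 183/187 = 0.9786

0.9786


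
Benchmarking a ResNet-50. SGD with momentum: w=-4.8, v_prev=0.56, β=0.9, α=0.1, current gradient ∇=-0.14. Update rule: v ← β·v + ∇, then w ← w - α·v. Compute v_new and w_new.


v_new = 0.9·0.56 - 0.14 = 0.504 - 0.14 = 0.364
w_new = -4.8 - 0.1·0.364 = -4.8 - 0.0364 = -4.8364

v_new=0.364, w_new=-4.8364


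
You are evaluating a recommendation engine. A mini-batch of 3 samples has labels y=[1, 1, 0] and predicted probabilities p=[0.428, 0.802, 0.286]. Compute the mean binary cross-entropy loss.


L[0] = -ln(0.428) = 0.8486
L[1] = -ln(0.802) = 0.2206
L[2] = -ln(1-0.286) = -ln(0.714) = 0.3369
mean = (0.8486 + 0.2206 + 0.3369)/3 = 0.4687

0.4687


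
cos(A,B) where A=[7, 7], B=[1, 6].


A·B = 7·1 + 7·6 = 49
‖A‖ = √98 = 9.8995, ‖B‖ = √37 = 6.0828
cos = 49/(√98·√37) = 49/√3626 = 0.8137

0.8137


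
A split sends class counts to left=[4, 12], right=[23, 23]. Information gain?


Parent = [27, 35], H_parent = 0.988
H_left = 0.8113 (n=16), H_right = 1 (n=46)
H_children = (16/62)·0.8113 + (46/62)·1 = 0.9513
IG = 0.988 - 0.9513 = 0.0367

0.0367


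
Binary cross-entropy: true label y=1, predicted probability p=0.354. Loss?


BCE = -[y·ln(p) + (1-y)·ln(1-p)]
= -1·ln(0.354) - 0
= -ln(0.354) = 1.0385

1.0385


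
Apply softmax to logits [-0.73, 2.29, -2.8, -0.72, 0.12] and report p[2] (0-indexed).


Exponentials: e^-0.73=0.4819, e^2.29=9.8749, e^-2.8=0.0608, e^-0.72=0.4868, e^0.12=1.1275
Sum = 12.0319
Softmax = [0.0401, 0.8207, 0.0051, 0.0405, 0.0937]
p[2] = 0.0608/12.0319 = 0.0051

0.0051


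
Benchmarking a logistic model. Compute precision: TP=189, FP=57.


Precision = TP/(TP+FP)
= 189/(189+57)
= 189/246 = 76.83%

76.83%


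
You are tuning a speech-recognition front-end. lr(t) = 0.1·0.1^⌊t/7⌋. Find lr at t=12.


n_drops = ⌊12/7⌋ = 1
lr = 0.1·0.1^1 = 0.1·0.1 = 0.01

0.01


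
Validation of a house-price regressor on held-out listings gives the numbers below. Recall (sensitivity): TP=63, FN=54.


Recall = TP/(TP+FN)
= 63/(63+54)
= 63/117 = 53.85%

53.85%


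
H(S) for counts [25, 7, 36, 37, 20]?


Probabilities: [25/125, 7/125, 36/125, 37/125, 20/125] ≈ [0.2, 0.056, 0.288, 0.296, 0.16]
H = -((25/125)·log₂(25/125) + (7/125)·log₂(7/125) + (36/125)·log₂(36/125) + (37/125)·log₂(37/125) + (20/125)·log₂(20/125))
  = 2.1574 bits

2.1574 bits


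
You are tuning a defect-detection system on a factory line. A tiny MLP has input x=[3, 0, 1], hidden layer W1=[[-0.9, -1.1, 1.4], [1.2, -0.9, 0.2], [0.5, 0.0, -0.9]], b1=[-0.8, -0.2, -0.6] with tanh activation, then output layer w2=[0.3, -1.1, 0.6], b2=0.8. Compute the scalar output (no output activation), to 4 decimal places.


z1[0] = (-0.9)·(3) + (-1.1)·(0) + (1.4)·(1) - 0.8 = -2.1
z1[1] = (1.2)·(3) + (-0.9)·(0) + (0.2)·(1) - 0.2 = 3.6
z1[2] = (0.5)·(3) + (0.0)·(0) + (-0.9)·(1) - 0.6 = 0.0
h = tanh(z1) = [-0.9705, 0.9985, 0.0]
output = (0.3)·(-0.9705) + (-1.1)·(0.9985) + (0.6)·(0.0) + 0.8 = -0.5895

-0.5895


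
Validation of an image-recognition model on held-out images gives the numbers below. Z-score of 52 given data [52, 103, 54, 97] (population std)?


μ = 76.5, σ = 23.6061
z = (52 - 76.5)/23.6061 = -1.0379

-1.0379


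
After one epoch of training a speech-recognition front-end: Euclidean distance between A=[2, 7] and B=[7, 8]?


d = √((2-7)² + (7-8)²)
  = √(25 + 1)
  = √26 = 5.099

5.099


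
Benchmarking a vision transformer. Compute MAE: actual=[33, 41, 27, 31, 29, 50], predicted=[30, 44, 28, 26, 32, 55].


Absolute errors: |33-30|=3, |41-44|=3, |27-28|=1, |31-26|=5, |29-32|=3, |50-55|=5
Sum = 20
MAE = 20/6 = 10/3

10/3


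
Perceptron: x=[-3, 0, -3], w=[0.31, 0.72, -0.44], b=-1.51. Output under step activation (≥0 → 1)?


z = (-3)·(0.31) + (0)·(0.72) + (-3)·(-0.44) - 1.51
  = -1.12
step(z) = 0 (z<0)

0


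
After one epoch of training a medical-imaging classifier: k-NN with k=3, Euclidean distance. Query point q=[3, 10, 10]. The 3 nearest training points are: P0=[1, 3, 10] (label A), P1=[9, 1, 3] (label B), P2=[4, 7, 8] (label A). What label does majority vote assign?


d(q,P0) = 7.2801  (label A)
d(q,P1) = 12.8841  (label B)
d(q,P2) = 3.7417  (label A)
Votes: A=2, B=1
Majority → A

A


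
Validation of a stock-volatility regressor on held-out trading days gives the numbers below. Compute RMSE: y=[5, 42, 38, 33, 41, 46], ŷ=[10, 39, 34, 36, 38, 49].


MSE = 77/6 = 12.8333
RMSE = √(77/6) = 3.5824

3.5824


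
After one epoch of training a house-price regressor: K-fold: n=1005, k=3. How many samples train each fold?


Fold size = 1005/3 = 335
Training per fold = 1005 - 335 = 670

670


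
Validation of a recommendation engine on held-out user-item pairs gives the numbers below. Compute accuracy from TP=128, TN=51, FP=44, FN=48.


Accuracy = (TP+TN)/(TP+TN+FP+FN)
= (128+51)/(271)
= 179/271 = 66.05%

66.05%


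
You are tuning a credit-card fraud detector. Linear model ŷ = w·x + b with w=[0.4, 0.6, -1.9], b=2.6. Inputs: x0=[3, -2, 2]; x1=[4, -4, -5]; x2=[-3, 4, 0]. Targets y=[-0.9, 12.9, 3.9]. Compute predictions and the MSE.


ŷ0 = (0.4)·(3) + (0.6)·(-2) + (-1.9)·(2) + 2.6 = -1.2
ŷ1 = (0.4)·(4) + (0.6)·(-4) + (-1.9)·(-5) + 2.6 = 11.3
ŷ2 = (0.4)·(-3) + (0.6)·(4) + (-1.9)·(0) + 2.6 = 3.8
errors² = [0.09, 2.56, 0.01]
MSE = 2.6600/3 = 0.8867

0.8867


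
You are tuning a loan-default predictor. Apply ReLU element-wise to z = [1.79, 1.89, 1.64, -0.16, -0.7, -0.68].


ReLU(1.79) = max(0, 1.79) = 1.79
ReLU(1.89) = max(0, 1.89) = 1.89
ReLU(1.64) = max(0, 1.64) = 1.64
ReLU(-0.16) = max(0, -0.16) = 0.0
ReLU(-0.7) = max(0, -0.7) = 0.0
ReLU(-0.68) = max(0, -0.68) = 0.0
result = [1.79, 1.89, 1.64, 0.0, 0.0, 0.0]

[1.79, 1.89, 1.64, 0.0, 0.0, 0.0]


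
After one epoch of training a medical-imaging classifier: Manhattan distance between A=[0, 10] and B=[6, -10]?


d = |0-6| + |10+ 10|
  = 6 + 20
  = 26

26


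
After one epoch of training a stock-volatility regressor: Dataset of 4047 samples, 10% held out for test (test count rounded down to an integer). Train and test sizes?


Test = ⌊4047·10/100⌋ = 404
Train = 4047 - 404 = 3643

Train: 3643, Test: 404


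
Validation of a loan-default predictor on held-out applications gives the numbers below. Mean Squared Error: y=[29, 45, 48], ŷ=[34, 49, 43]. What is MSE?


Squared errors: (29-34)²=25, (45-49)²=16, (48-43)²=25
Sum = 66
MSE = 66/3 = 22

22


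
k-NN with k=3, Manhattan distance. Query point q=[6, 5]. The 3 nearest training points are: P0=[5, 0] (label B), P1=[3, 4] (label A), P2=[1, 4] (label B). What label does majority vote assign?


d(q,P0) = 6  (label B)
d(q,P1) = 4  (label A)
d(q,P2) = 6  (label B)
Votes: A=1, B=2
Majority → B

B


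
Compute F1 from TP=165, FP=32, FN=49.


Precision = 165/197 = 0.8376
Recall = 165/214 = 0.771
F1 = 2·P·R/(P+R) = 2·TP/(2·TP+FP+FN) = 330/(330+32+49) = 330/411 = 0.8029

0.8029


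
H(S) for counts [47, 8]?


Probabilities: [47/55, 8/55] ≈ [0.8545, 0.1455]
H = -((47/55)·log₂(47/55) + (8/55)·log₂(8/55))
  = 0.5983 bits

0.5983 bits


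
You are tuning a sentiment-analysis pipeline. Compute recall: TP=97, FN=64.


Recall = TP/(TP+FN)
= 97/(97+64)
= 97/161 = 60.25%

60.25%


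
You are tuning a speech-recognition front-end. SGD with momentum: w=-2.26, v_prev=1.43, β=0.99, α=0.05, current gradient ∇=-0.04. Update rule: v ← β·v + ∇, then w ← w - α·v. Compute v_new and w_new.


v_new = 0.99·1.43 - 0.04 = 1.4157 - 0.04 = 1.3757
w_new = -2.26 - 0.05·1.3757 = -2.26 - 0.068785 = -2.328785

v_new=1.3757, w_new=-2.328785


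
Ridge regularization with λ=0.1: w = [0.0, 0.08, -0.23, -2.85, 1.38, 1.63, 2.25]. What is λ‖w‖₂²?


‖w‖₂² = (0.0)² + (0.08)² + (-0.23)² + (-2.85)² + (1.38)² + (1.63)² + (2.25)²
     = 0 + 0.0064 + 0.0529 + 8.1225 + 1.9044 + 2.6569 + 5.0625
     = 17.8056
λ·‖w‖₂² = 0.1·17.8056 = 1.78056

1.78056


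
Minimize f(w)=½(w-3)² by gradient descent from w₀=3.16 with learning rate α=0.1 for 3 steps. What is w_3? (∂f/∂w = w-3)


step 1: grad = 3.16-3 = 0.16; w = 3.16 - 0.1·(0.16) = 3.144
step 2: grad = 3.144-3 = 0.144; w = 3.144 - 0.1·(0.144) = 3.1296
step 3: grad = 3.1296-3 = 0.1296; w = 3.1296 - 0.1·(0.1296) = 3.11664

3.11664


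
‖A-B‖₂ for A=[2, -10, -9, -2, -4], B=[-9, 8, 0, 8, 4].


d = √((2+ 9)² + (-10-8)² + (-9-0)² + (-2-8)² + (-4-4)²)
  = √(121 + 324 + 81 + 100 + 64)
  = √690 = 26.2679

26.2679


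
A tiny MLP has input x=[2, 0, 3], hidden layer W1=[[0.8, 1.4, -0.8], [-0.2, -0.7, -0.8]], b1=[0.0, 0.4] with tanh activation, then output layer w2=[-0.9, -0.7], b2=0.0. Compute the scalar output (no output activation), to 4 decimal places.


z1[0] = (0.8)·(2) + (1.4)·(0) + (-0.8)·(3) + 0.0 = -0.8
z1[1] = (-0.2)·(2) + (-0.7)·(0) + (-0.8)·(3) + 0.4 = -2.4
h = tanh(z1) = [-0.664, -0.9837]
output = (-0.9)·(-0.664) + (-0.7)·(-0.9837) + 0.0 = 1.2862

1.2862


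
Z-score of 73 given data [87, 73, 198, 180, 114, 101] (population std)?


μ = 125.5, σ = 46.8997
z = (73 - 125.5)/46.8997 = -1.1194

-1.1194


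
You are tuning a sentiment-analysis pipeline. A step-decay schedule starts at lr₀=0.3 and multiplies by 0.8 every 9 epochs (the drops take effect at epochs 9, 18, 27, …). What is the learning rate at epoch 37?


n_drops = ⌊37/9⌋ = 4
lr = 0.3·0.8^4 = 0.3·0.4096 = 0.12288

0.12288


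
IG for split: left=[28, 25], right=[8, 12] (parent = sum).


Parent = [36, 37], H_parent = 0.9999
H_left = 0.9977 (n=53), H_right = 0.971 (n=20)
H_children = (53/73)·0.9977 + (20/73)·0.971 = 0.9904
IG = 0.9999 - 0.9904 = 0.0095

0.0095


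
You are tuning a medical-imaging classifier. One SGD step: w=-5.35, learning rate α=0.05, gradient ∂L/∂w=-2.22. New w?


w_new = w - α·∇
= -5.35 - 0.05·-2.22
= -5.35 + 0.111
= -5.239

-5.239


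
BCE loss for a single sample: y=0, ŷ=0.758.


BCE = -[y·ln(p) + (1-y)·ln(1-p)]
= -0 - 1·ln(1-0.758)
= -ln(0.242) = 1.4188

1.4188


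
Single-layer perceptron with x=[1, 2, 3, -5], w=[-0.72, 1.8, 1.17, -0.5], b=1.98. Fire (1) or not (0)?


z = (1)·(-0.72) + (2)·(1.8) + (3)·(1.17) + (-5)·(-0.5) + 1.98
  = 10.87
step(z) = 1 (z≥0)

1


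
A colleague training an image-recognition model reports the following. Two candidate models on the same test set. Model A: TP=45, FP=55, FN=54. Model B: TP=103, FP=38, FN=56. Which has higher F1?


Model A: P=45/100=0.45, R=45/99=0.4545, F1=2PR/(P+R)=2TP/(2TP+FP+FN)=90/199=0.4523
Model B: P=103/141=0.7305, R=103/159=0.6478, F1=2PR/(P+R)=2TP/(2TP+FP+FN)=206/300=0.6867
0.4523 < 0.6867 → Model B

Model B


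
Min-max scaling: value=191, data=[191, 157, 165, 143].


min=143, max=191
(191-143)/(191-143) = 48/48 = 1.0

1.0


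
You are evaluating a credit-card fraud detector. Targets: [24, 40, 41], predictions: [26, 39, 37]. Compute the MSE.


Squared errors: (24-26)²=4, (40-39)²=1, (41-37)²=16
Sum = 21
MSE = 21/3 = 7

7


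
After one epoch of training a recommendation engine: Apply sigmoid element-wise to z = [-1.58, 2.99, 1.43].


σ(-1.58) = 1/(1+e^1.58) = 0.1708
σ(2.99) = 1/(1+e^-2.99) = 0.9521
σ(1.43) = 1/(1+e^-1.43) = 0.8069
result = [0.1708, 0.9521, 0.8069]

[0.1708, 0.9521, 0.8069]


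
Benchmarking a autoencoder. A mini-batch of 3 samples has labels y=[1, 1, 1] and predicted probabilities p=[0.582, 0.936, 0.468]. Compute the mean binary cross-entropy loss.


L[0] = -ln(0.582) = 0.5413
L[1] = -ln(0.936) = 0.0661
L[2] = -ln(0.468) = 0.7593
mean = (0.5413 + 0.0661 + 0.7593)/3 = 0.4556

0.4556


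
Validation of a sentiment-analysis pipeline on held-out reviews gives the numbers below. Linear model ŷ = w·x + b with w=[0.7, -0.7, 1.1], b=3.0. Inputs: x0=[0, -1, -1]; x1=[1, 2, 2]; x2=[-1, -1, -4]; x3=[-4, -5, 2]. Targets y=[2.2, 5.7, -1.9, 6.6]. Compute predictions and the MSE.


ŷ0 = (0.7)·(0) + (-0.7)·(-1) + (1.1)·(-1) + 3.0 = 2.6
ŷ1 = (0.7)·(1) + (-0.7)·(2) + (1.1)·(2) + 3.0 = 4.5
ŷ2 = (0.7)·(-1) + (-0.7)·(-1) + (1.1)·(-4) + 3.0 = -1.4
ŷ3 = (0.7)·(-4) + (-0.7)·(-5) + (1.1)·(2) + 3.0 = 5.9
errors² = [0.16, 1.44, 0.25, 0.49]
MSE = 2.3400/4 = 0.585

0.585


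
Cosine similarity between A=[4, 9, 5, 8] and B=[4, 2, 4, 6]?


A·B = 4·4 + 9·2 + 5·4 + 8·6 = 102
‖A‖ = √186 = 13.6382, ‖B‖ = √72 = 8.4853
cos = 102/(√186·√72) = 102/√13392 = 0.8814

0.8814


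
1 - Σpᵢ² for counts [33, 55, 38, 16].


Probabilities: [33/142, 55/142, 38/142, 16/142] ≈ [0.2324, 0.3873, 0.2676, 0.1127]
Σpᵢ² = (1089 + 3025 + 1444 + 256)/142² = 5814/20164
Gini = 1 - Σpᵢ² = 1 - 5814/20164 = 0.7117

0.7117


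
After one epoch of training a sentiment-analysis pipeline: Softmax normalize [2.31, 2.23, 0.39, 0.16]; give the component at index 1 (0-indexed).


Exponentials: e^2.31=10.0744, e^2.23=9.2999, e^0.39=1.477, e^0.16=1.1735
Sum = 22.0248
Softmax = [0.4574, 0.4222, 0.0671, 0.0533]
p[1] = 9.2999/22.0248 = 0.4222

0.4222


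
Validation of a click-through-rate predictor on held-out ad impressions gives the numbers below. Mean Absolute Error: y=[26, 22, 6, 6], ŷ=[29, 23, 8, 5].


Absolute errors: |26-29|=3, |22-23|=1, |6-8|=2, |6-5|=1
Sum = 7
MAE = 7/4 = 7/4

7/4


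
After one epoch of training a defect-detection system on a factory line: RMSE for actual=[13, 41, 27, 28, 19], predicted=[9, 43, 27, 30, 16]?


MSE = 33/5 = 6.6
RMSE = √(33/5) = 2.569

2.569


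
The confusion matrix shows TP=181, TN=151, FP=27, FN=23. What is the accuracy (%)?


Accuracy = (TP+TN)/(TP+TN+FP+FN)
= (181+151)/(382)
= 332/382 = 86.91%

86.91%


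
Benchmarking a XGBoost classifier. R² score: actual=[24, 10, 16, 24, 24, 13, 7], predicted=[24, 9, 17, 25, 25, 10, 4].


ȳ = 16.8571
SS_res = Σ(y-ŷ)² = 22
SS_tot = Σ(y-ȳ)² = 312.86
R² = 1 - SS_res/SS_tot = 1 - 0.0703 = 0.9297

0.9297


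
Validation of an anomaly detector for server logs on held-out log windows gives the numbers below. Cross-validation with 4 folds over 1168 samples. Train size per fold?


Fold size = 1168/4 = 292
Training per fold = 1168 - 292 = 876

876


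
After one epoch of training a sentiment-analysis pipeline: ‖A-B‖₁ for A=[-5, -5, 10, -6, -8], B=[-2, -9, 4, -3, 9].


d = |-5+ 2| + |-5+ 9| + |10-4| + |-6+ 3| + |-8-9|
  = 3 + 4 + 6 + 3 + 17
  = 33

33


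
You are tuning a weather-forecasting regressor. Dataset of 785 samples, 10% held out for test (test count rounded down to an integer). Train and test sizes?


Test = ⌊785·10/100⌋ = 78
Train = 785 - 78 = 707

Train: 707, Test: 78


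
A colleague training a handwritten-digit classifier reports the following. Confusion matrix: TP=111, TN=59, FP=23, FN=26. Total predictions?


Total = TP + TN + FP + FN
= 111 + 59 + 23 + 26
= 219
(Predicted positive: 134, predicted negative: 85)

219


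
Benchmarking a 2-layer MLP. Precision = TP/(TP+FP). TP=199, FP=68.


Precision = TP/(TP+FP)
= 199/(199+68)
= 199/267 = 74.53%

74.53%


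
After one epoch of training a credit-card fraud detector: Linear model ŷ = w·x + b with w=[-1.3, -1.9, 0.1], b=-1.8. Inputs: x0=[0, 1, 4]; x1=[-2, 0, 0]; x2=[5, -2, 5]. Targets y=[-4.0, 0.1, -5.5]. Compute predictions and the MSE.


ŷ0 = (-1.3)·(0) + (-1.9)·(1) + (0.1)·(4) - 1.8 = -3.3
ŷ1 = (-1.3)·(-2) + (-1.9)·(0) + (0.1)·(0) - 1.8 = 0.8
ŷ2 = (-1.3)·(5) + (-1.9)·(-2) + (0.1)·(5) - 1.8 = -4.0
errors² = [0.49, 0.49, 2.25]
MSE = 3.2300/3 = 1.0767

1.0767


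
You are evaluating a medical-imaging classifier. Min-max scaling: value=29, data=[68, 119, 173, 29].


min=29, max=173
(29-29)/(173-29) = 0/144 = 0.0

0.0


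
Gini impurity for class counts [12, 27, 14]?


Probabilities: [12/53, 27/53, 14/53] ≈ [0.2264, 0.5094, 0.2642]
Σpᵢ² = (144 + 729 + 196)/53² = 1069/2809
Gini = 1 - Σpᵢ² = 1 - 1069/2809 = 0.6194

0.6194


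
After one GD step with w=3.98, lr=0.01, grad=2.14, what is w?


w_new = w - α·∇
= 3.98 - 0.01·2.14
= 3.98 - 0.0214
= 3.9586

3.9586


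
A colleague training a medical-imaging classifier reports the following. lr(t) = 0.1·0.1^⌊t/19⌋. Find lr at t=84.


n_drops = ⌊84/19⌋ = 4
lr = 0.1·0.1^4 = 0.1·0.0001 = 0.00001

0.00001


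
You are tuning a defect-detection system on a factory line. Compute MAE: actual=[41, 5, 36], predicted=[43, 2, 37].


Absolute errors: |41-43|=2, |5-2|=3, |36-37|=1
Sum = 6
MAE = 6/3 = 2

2


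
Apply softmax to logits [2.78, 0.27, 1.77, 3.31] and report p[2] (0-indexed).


Exponentials: e^2.78=16.119, e^0.27=1.31, e^1.77=5.8709, e^3.31=27.3851
Sum = 50.685
Softmax = [0.318, 0.0258, 0.1158, 0.5403]
p[2] = 5.8709/50.685 = 0.1158

0.1158


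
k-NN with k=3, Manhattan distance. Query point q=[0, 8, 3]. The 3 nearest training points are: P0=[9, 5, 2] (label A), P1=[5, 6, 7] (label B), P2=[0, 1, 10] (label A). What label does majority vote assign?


d(q,P0) = 13  (label A)
d(q,P1) = 11  (label B)
d(q,P2) = 14  (label A)
Votes: A=2, B=1
Majority → A

A


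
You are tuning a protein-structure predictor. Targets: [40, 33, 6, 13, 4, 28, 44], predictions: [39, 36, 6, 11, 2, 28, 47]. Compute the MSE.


Squared errors: (40-39)²=1, (33-36)²=9, (6-6)²=0, (13-11)²=4, (4-2)²=4, (28-28)²=0, (44-47)²=9
Sum = 27
MSE = 27/7 = 27/7

27/7


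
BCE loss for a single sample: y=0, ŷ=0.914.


BCE = -[y·ln(p) + (1-y)·ln(1-p)]
= -0 - 1·ln(1-0.914)
= -ln(0.086) = 2.4534

2.4534


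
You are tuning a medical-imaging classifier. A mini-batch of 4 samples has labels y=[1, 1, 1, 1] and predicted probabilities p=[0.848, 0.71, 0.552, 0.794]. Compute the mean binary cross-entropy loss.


L[0] = -ln(0.848) = 0.1649
L[1] = -ln(0.71) = 0.3425
L[2] = -ln(0.552) = 0.5942
L[3] = -ln(0.794) = 0.2307
mean = (0.1649 + 0.3425 + 0.5942 + 0.2307)/4 = 0.3331

0.3331


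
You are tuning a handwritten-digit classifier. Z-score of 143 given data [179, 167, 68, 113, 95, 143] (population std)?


μ = 127.5, σ = 39.2842
z = (143 - 127.5)/39.2842 = 0.3946

0.3946


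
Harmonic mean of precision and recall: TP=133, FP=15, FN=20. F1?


Precision = 133/148 = 0.8986
Recall = 133/153 = 0.8693
F1 = 2·P·R/(P+R) = 2·TP/(2·TP+FP+FN) = 266/(266+15+20) = 266/301 = 0.8837

0.8837


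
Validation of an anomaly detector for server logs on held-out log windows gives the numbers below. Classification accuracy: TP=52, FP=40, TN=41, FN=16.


Accuracy = (TP+TN)/(TP+TN+FP+FN)
= (52+41)/(149)
= 93/149 = 62.42%

62.42%


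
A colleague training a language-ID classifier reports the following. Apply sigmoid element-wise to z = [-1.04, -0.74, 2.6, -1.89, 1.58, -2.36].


σ(-1.04) = 1/(1+e^1.04) = 0.2611
σ(-0.74) = 1/(1+e^0.74) = 0.323
σ(2.6) = 1/(1+e^-2.6) = 0.9309
σ(-1.89) = 1/(1+e^1.89) = 0.1312
σ(1.58) = 1/(1+e^-1.58) = 0.8292
σ(-2.36) = 1/(1+e^2.36) = 0.0863
result = [0.2611, 0.323, 0.9309, 0.1312, 0.8292, 0.0863]

[0.2611, 0.323, 0.9309, 0.1312, 0.8292, 0.0863]


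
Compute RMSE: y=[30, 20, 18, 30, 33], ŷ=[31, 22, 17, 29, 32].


MSE = 8/5 = 1.6
RMSE = √(8/5) = 1.2649

1.2649


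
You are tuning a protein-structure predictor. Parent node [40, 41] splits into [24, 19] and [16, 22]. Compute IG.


Parent = [40, 41], H_parent = 0.9999
H_left = 0.9902 (n=43), H_right = 0.9819 (n=38)
H_children = (43/81)·0.9902 + (38/81)·0.9819 = 0.9863
IG = 0.9999 - 0.9863 = 0.0136

0.0136


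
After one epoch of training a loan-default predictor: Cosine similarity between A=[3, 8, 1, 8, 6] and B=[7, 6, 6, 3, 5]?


A·B = 3·7 + 8·6 + 1·6 + 8·3 + 6·5 = 129
‖A‖ = √174 = 13.1909, ‖B‖ = √155 = 12.4499
cos = 129/(√174·√155) = 129/√26970 = 0.7855

0.7855


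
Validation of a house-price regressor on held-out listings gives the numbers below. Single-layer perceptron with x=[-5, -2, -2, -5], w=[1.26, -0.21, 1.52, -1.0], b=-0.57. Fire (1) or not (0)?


z = (-5)·(1.26) + (-2)·(-0.21) + (-2)·(1.52) + (-5)·(-1.0) - 0.57
  = -4.49
step(z) = 0 (z<0)

0


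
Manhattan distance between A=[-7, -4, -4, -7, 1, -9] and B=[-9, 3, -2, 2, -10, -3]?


d = |-7+ 9| + |-4-3| + |-4+ 2| + |-7-2| + |1+ 10| + |-9+ 3|
  = 2 + 7 + 2 + 9 + 11 + 6
  = 37

37


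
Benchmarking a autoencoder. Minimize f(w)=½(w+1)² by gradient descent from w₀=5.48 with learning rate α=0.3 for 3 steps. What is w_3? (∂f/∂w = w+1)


step 1: grad = 5.48+1 = 6.48; w = 5.48 - 0.3·(6.48) = 3.536
step 2: grad = 3.536+1 = 4.536; w = 3.536 - 0.3·(4.536) = 2.1752
step 3: grad = 2.1752+1 = 3.1752; w = 2.1752 - 0.3·(3.1752) = 1.22264

1.22264


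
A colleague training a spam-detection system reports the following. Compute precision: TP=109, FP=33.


Precision = TP/(TP+FP)
= 109/(109+33)
= 109/142 = 76.76%

76.76%


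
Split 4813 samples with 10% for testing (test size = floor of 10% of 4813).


Test = ⌊4813·10/100⌋ = 481
Train = 4813 - 481 = 4332

Train: 4332, Test: 481


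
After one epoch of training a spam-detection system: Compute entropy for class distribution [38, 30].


Probabilities: [38/68, 30/68] ≈ [0.5588, 0.4412]
H = -((38/68)·log₂(38/68) + (30/68)·log₂(30/68))
  = 0.99 bits

0.99 bits


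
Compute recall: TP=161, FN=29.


Recall = TP/(TP+FN)
= 161/(161+29)
= 161/190 = 84.74%

84.74%


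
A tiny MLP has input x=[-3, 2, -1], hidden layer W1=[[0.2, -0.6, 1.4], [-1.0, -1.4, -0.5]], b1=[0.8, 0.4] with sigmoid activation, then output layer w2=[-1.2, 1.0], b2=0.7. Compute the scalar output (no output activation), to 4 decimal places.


z1[0] = (0.2)·(-3) + (-0.6)·(2) + (1.4)·(-1) + 0.8 = -2.4
z1[1] = (-1.0)·(-3) + (-1.4)·(2) + (-0.5)·(-1) + 0.4 = 1.1
h = sigmoid(z1) = [0.0832, 0.7503]
output = (-1.2)·(0.0832) + (1.0)·(0.7503) + 0.7 = 1.3505

1.3505


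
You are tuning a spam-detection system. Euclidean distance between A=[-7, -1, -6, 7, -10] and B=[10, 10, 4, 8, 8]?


d = √((-7-10)² + (-1-10)² + (-6-4)² + (7-8)² + (-10-8)²)
  = √(289 + 121 + 100 + 1 + 324)
  = √835 = 28.8964

28.8964


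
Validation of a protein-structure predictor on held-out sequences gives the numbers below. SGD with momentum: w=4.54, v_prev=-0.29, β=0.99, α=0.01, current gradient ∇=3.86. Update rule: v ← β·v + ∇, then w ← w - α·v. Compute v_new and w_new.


v_new = 0.99·-0.29 + 3.86 = -0.2871 + 3.86 = 3.5729
w_new = 4.54 - 0.01·3.5729 = 4.54 - 0.035729 = 4.504271

v_new=3.5729, w_new=4.504271


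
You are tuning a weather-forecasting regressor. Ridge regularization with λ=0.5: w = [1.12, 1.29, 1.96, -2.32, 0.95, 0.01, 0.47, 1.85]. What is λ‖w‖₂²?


‖w‖₂² = (1.12)² + (1.29)² + (1.96)² + (-2.32)² + (0.95)² + (0.01)² + (0.47)² + (1.85)²
     = 1.2544 + 1.6641 + 3.8416 + 5.3824 + 0.9025 + 0.0001 + 0.2209 + 3.4225
     = 16.6885
λ·‖w‖₂² = 0.5·16.6885 = 8.34425

8.34425


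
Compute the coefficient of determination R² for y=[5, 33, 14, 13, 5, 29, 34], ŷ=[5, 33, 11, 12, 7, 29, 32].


ȳ = 19
SS_res = Σ(y-ŷ)² = 18
SS_tot = Σ(y-ȳ)² = 974
R² = 1 - SS_res/SS_tot = 1 - 0.0185 = 0.9815

0.9815


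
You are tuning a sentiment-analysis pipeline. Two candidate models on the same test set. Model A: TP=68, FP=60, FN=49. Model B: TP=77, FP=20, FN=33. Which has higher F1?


Model A: P=68/128=0.5312, R=68/117=0.5812, F1=2PR/(P+R)=2TP/(2TP+FP+FN)=136/245=0.5551
Model B: P=77/97=0.7938, R=77/110=0.7, F1=2PR/(P+R)=2TP/(2TP+FP+FN)=154/207=0.744
0.5551 < 0.744 → Model B

Model B


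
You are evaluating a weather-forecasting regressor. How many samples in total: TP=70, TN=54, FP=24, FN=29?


Total = TP + TN + FP + FN
= 70 + 54 + 24 + 29
= 177
(Predicted positive: 94, predicted negative: 83)

177


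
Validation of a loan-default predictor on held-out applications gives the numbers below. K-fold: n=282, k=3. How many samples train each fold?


Fold size = 282/3 = 94
Training per fold = 282 - 94 = 188

188


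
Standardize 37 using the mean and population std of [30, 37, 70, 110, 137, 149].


μ = 88.8333, σ = 46.3516
z = (37 - 88.8333)/46.3516 = -1.1183

-1.1183


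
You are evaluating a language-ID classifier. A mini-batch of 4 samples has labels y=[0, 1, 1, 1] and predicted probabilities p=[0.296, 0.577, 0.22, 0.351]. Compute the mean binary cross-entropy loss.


L[0] = -ln(1-0.296) = -ln(0.704) = 0.351
L[1] = -ln(0.577) = 0.5499
L[2] = -ln(0.22) = 1.5141
L[3] = -ln(0.351) = 1.047
mean = (0.351 + 0.5499 + 1.5141 + 1.047)/4 = 0.8655

0.8655


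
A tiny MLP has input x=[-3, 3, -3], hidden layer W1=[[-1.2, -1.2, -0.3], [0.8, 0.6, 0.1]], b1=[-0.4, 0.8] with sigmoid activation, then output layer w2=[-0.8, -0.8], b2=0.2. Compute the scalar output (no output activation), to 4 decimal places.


z1[0] = (-1.2)·(-3) + (-1.2)·(3) + (-0.3)·(-3) - 0.4 = 0.5
z1[1] = (0.8)·(-3) + (0.6)·(3) + (0.1)·(-3) + 0.8 = -0.1
h = sigmoid(z1) = [0.6225, 0.475]
output = (-0.8)·(0.6225) + (-0.8)·(0.475) + 0.2 = -0.678

-0.678


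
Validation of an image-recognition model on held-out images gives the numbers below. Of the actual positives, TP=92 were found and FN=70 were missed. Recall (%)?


Recall = TP/(TP+FN)
= 92/(92+70)
= 92/162 = 56.79%

56.79%


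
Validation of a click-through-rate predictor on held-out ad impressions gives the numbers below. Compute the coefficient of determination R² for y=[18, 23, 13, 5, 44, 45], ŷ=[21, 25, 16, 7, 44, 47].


ȳ = 24.6667
SS_res = Σ(y-ŷ)² = 30
SS_tot = Σ(y-ȳ)² = 1357.33
R² = 1 - SS_res/SS_tot = 1 - 0.0221 = 0.9779

0.9779


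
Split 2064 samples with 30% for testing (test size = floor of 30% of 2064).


Test = ⌊2064·30/100⌋ = 619
Train = 2064 - 619 = 1445

Train: 1445, Test: 619


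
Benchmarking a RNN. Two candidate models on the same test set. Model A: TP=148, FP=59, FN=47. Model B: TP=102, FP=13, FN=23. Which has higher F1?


Model A: P=148/207=0.715, R=148/195=0.759, F1=2PR/(P+R)=2TP/(2TP+FP+FN)=296/402=0.7363
Model B: P=102/115=0.887, R=102/125=0.816, F1=2PR/(P+R)=2TP/(2TP+FP+FN)=204/240=0.85
0.7363 < 0.85 → Model B

Model B


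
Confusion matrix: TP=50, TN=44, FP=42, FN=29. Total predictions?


Total = TP + TN + FP + FN
= 50 + 44 + 42 + 29
= 165
(Predicted positive: 92, predicted negative: 73)

165


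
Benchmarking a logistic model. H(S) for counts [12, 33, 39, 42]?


Probabilities: [12/126, 33/126, 39/126, 42/126] ≈ [0.0952, 0.2619, 0.3095, 0.3333]
H = -((12/126)·log₂(12/126) + (33/126)·log₂(33/126) + (39/126)·log₂(39/126) + (42/126)·log₂(42/126))
  = 1.8813 bits

1.8813 bits


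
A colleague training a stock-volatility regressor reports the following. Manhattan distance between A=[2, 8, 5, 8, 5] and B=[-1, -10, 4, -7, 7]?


d = |2+ 1| + |8+ 10| + |5-4| + |8+ 7| + |5-7|
  = 3 + 18 + 1 + 15 + 2
  = 39

39


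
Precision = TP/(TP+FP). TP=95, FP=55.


Precision = TP/(TP+FP)
= 95/(95+55)
= 95/150 = 63.33%

63.33%


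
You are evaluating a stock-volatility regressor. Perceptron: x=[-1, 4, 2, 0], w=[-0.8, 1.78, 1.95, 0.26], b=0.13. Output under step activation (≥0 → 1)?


z = (-1)·(-0.8) + (4)·(1.78) + (2)·(1.95) + (0)·(0.26) + 0.13
  = 11.95
step(z) = 1 (z≥0)

1


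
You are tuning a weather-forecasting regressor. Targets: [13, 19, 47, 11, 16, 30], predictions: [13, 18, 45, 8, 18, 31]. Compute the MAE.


Absolute errors: |13-13|=0, |19-18|=1, |47-45|=2, |11-8|=3, |16-18|=2, |30-31|=1
Sum = 9
MAE = 9/6 = 3/2

3/2


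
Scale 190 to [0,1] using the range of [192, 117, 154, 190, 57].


min=57, max=192
(190-57)/(192-57) = 133/135 = 0.9852

0.9852


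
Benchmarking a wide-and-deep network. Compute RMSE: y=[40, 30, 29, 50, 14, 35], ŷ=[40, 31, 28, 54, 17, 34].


MSE = 28/6 = 4.6667
RMSE = √(28/6) = 2.1602

2.1602


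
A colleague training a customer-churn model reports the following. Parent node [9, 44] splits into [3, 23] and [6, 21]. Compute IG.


Parent = [9, 44], H_parent = 0.6573
H_left = 0.5159 (n=26), H_right = 0.7642 (n=27)
H_children = (26/53)·0.5159 + (27/53)·0.7642 = 0.6424
IG = 0.6573 - 0.6424 = 0.0149

0.0149


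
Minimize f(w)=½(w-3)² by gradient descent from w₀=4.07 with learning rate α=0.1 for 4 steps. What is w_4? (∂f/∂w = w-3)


step 1: grad = 4.07-3 = 1.07; w = 4.07 - 0.1·(1.07) = 3.963
step 2: grad = 3.963-3 = 0.963; w = 3.963 - 0.1·(0.963) = 3.8667
step 3: grad = 3.8667-3 = 0.8667; w = 3.8667 - 0.1·(0.8667) = 3.78003
step 4: grad = 3.78003-3 = 0.78003; w = 3.78003 - 0.1·(0.78003) = 3.702027

3.702027


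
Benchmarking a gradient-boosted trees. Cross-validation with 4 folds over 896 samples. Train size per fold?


Fold size = 896/4 = 224
Training per fold = 896 - 224 = 672

672


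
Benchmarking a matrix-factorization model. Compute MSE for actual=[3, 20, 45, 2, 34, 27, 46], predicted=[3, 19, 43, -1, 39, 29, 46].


Squared errors: (3-3)²=0, (20-19)²=1, (45-43)²=4, (2+ 1)²=9, (34-39)²=25, (27-29)²=4, (46-46)²=0
Sum = 43
MSE = 43/7 = 43/7

43/7


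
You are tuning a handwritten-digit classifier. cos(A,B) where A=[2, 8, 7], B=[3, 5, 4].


A·B = 2·3 + 8·5 + 7·4 = 74
‖A‖ = √117 = 10.8167, ‖B‖ = √50 = 7.0711
cos = 74/(√117·√50) = 74/√5850 = 0.9675

0.9675


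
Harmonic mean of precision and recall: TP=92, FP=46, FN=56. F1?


Precision = 92/138 = 0.6667
Recall = 92/148 = 0.6216
F1 = 2·P·R/(P+R) = 2·TP/(2·TP+FP+FN) = 184/(184+46+56) = 184/286 = 0.6434

0.6434


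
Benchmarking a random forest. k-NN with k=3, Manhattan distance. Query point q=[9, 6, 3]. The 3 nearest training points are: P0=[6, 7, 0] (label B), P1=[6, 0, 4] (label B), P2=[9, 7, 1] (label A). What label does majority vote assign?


d(q,P0) = 7  (label B)
d(q,P1) = 10  (label B)
d(q,P2) = 3  (label A)
Votes: A=1, B=2
Majority → B

B


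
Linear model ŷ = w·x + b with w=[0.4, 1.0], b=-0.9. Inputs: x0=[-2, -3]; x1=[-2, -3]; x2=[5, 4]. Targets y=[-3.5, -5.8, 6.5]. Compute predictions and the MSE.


ŷ0 = (0.4)·(-2) + (1.0)·(-3) - 0.9 = -4.7
ŷ1 = (0.4)·(-2) + (1.0)·(-3) - 0.9 = -4.7
ŷ2 = (0.4)·(5) + (1.0)·(4) - 0.9 = 5.1
errors² = [1.44, 1.21, 1.96]
MSE = 4.6100/3 = 1.5367

1.5367


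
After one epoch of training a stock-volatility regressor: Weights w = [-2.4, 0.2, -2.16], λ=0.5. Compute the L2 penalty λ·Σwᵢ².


‖w‖₂² = (-2.4)² + (0.2)² + (-2.16)²
     = 5.76 + 0.04 + 4.6656
     = 10.4656
λ·‖w‖₂² = 0.5·10.4656 = 5.2328

5.2328


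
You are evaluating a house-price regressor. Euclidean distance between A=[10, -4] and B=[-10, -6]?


d = √((10+ 10)² + (-4+ 6)²)
  = √(400 + 4)
  = √404 = 20.0998

20.0998


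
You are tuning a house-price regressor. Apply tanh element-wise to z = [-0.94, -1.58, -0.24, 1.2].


tanh(-0.94) = -0.7352
tanh(-1.58) = -0.9186
tanh(-0.24) = -0.2355
tanh(1.2) = 0.8337
result = [-0.7352, -0.9186, -0.2355, 0.8337]

[-0.7352, -0.9186, -0.2355, 0.8337]


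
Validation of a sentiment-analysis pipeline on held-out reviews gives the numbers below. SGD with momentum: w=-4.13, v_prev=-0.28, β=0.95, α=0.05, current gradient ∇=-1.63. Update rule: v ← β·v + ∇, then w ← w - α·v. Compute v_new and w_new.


v_new = 0.95·-0.28 - 1.63 = -0.266 - 1.63 = -1.896
w_new = -4.13 - 0.05·-1.896 = -4.13 + 0.0948 = -4.0352

v_new=-1.896, w_new=-4.0352


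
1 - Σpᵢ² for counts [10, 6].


Probabilities: [10/16, 6/16] ≈ [0.625, 0.375]
Σpᵢ² = (100 + 36)/16² = 136/256
Gini = 1 - Σpᵢ² = 1 - 136/256 = 0.4688

0.4688


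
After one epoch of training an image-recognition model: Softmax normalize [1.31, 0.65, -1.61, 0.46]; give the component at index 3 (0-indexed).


Exponentials: e^1.31=3.7062, e^0.65=1.9155, e^-1.61=0.1999, e^0.46=1.5841
Sum = 7.4057
Softmax = [0.5005, 0.2587, 0.027, 0.2139]
p[3] = 1.5841/7.4057 = 0.2139

0.2139


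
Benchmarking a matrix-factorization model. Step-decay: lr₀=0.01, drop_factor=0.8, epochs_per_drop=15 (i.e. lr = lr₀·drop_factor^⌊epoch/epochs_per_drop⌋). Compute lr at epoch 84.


n_drops = ⌊84/15⌋ = 5
lr = 0.01·0.8^5 = 0.01·0.32768 = 0.0032768

0.0032768


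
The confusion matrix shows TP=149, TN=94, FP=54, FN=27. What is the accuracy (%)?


Accuracy = (TP+TN)/(TP+TN+FP+FN)
= (149+94)/(324)
= 243/324 = 75.0%

75.0%


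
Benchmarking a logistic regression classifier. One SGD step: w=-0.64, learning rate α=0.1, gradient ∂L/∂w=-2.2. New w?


w_new = w - α·∇
= -0.64 - 0.1·-2.2
= -0.64 + 0.22
= -0.42

-0.42


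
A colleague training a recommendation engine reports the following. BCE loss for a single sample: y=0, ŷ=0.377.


BCE = -[y·ln(p) + (1-y)·ln(1-p)]
= -0 - 1·ln(1-0.377)
= -ln(0.623) = 0.4732

0.4732


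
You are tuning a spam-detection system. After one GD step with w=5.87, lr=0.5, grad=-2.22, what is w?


w_new = w - α·∇
= 5.87 - 0.5·-2.22
= 5.87 + 1.11
= 6.98

6.98


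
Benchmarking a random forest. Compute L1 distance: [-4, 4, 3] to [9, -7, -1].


d = |-4-9| + |4+ 7| + |3+ 1|
  = 13 + 11 + 4
  = 28

28


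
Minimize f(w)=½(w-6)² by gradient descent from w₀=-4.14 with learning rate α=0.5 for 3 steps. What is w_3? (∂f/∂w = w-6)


step 1: grad = -4.14-6 = -10.14; w = -4.14 - 0.5·(-10.14) = 0.93
step 2: grad = 0.93-6 = -5.07; w = 0.93 - 0.5·(-5.07) = 3.465
step 3: grad = 3.465-6 = -2.535; w = 3.465 - 0.5·(-2.535) = 4.7325

4.7325


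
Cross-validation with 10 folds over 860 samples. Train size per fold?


Fold size = 860/10 = 86
Training per fold = 860 - 86 = 774

774


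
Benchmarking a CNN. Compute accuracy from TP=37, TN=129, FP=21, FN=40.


Accuracy = (TP+TN)/(TP+TN+FP+FN)
= (37+129)/(227)
= 166/227 = 73.13%

73.13%


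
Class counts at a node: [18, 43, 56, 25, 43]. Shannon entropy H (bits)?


Probabilities: [18/185, 43/185, 56/185, 25/185, 43/185] ≈ [0.0973, 0.2324, 0.3027, 0.1351, 0.2324]
H = -((18/185)·log₂(18/185) + (43/185)·log₂(43/185) + (56/185)·log₂(56/185) + (25/185)·log₂(25/185) + (43/185)·log₂(43/185))
  = 2.2177 bits

2.2177 bits


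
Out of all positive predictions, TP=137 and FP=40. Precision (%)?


Precision = TP/(TP+FP)
= 137/(137+40)
= 137/177 = 77.4%

77.4%


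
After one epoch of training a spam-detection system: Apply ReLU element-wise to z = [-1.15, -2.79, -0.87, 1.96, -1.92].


ReLU(-1.15) = max(0, -1.15) = 0.0
ReLU(-2.79) = max(0, -2.79) = 0.0
ReLU(-0.87) = max(0, -0.87) = 0.0
ReLU(1.96) = max(0, 1.96) = 1.96
ReLU(-1.92) = max(0, -1.92) = 0.0
result = [0.0, 0.0, 0.0, 1.96, 0.0]

[0.0, 0.0, 0.0, 1.96, 0.0]


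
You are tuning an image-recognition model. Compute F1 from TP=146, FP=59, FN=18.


Precision = 146/205 = 0.7122
Recall = 146/164 = 0.8902
F1 = 2·P·R/(P+R) = 2·TP/(2·TP+FP+FN) = 292/(292+59+18) = 292/369 = 0.7913

0.7913


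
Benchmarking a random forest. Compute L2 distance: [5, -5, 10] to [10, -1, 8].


d = √((5-10)² + (-5+ 1)² + (10-8)²)
  = √(25 + 16 + 4)
  = √45 = 6.7082

6.7082


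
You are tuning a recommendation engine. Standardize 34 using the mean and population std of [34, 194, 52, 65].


μ = 86.25, σ = 63.1758
z = (34 - 86.25)/63.1758 = -0.8271

-0.8271


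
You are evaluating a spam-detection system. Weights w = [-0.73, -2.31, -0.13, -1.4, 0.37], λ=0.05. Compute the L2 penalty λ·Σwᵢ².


‖w‖₂² = (-0.73)² + (-2.31)² + (-0.13)² + (-1.4)² + (0.37)²
     = 0.5329 + 5.3361 + 0.0169 + 1.96 + 0.1369
     = 7.9828
λ·‖w‖₂² = 0.05·7.9828 = 0.39914

0.39914


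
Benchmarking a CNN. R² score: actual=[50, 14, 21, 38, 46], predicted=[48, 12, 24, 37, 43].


ȳ = 33.8
SS_res = Σ(y-ŷ)² = 27
SS_tot = Σ(y-ȳ)² = 984.8
R² = 1 - SS_res/SS_tot = 1 - 0.0274 = 0.9726

0.9726


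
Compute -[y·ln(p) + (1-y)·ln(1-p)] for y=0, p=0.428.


BCE = -[y·ln(p) + (1-y)·ln(1-p)]
= -0 - 1·ln(1-0.428)
= -ln(0.572) = 0.5586

0.5586


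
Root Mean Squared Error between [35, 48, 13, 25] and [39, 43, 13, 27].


MSE = 45/4 = 11.25
RMSE = √(45/4) = 3.3541

3.3541


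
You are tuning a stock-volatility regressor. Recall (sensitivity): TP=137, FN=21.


Recall = TP/(TP+FN)
= 137/(137+21)
= 137/158 = 86.71%

86.71%


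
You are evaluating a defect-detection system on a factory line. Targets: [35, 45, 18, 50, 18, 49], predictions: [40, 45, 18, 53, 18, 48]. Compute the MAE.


Absolute errors: |35-40|=5, |45-45|=0, |18-18|=0, |50-53|=3, |18-18|=0, |49-48|=1
Sum = 9
MAE = 9/6 = 3/2

3/2


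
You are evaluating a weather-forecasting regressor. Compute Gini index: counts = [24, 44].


Probabilities: [24/68, 44/68] ≈ [0.3529, 0.6471]
Σpᵢ² = (576 + 1936)/68² = 2512/4624
Gini = 1 - Σpᵢ² = 1 - 2512/4624 = 0.4567

0.4567


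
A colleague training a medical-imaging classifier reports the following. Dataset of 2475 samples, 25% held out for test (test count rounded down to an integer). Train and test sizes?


Test = ⌊2475·25/100⌋ = 618
Train = 2475 - 618 = 1857

Train: 1857, Test: 618


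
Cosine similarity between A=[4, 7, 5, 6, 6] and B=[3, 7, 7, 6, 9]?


A·B = 4·3 + 7·7 + 5·7 + 6·6 + 6·9 = 186
‖A‖ = √162 = 12.7279, ‖B‖ = √224 = 14.9666
cos = 186/(√162·√224) = 186/√36288 = 0.9764

0.9764


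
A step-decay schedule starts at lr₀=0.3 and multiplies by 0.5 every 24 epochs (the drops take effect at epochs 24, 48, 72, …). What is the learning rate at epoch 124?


n_drops = ⌊124/24⌋ = 5
lr = 0.3·0.5^5 = 0.3·0.03125 = 0.009375

0.009375


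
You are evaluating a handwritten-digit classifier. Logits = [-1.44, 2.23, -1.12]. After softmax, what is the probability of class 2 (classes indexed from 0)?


Exponentials: e^-1.44=0.2369, e^2.23=9.2999, e^-1.12=0.3263
Sum = 9.8631
Softmax = [0.024, 0.9429, 0.0331]
p[2] = 0.3263/9.8631 = 0.0331

0.0331


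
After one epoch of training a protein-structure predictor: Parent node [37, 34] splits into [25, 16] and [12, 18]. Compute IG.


Parent = [37, 34], H_parent = 0.9987
H_left = 0.965 (n=41), H_right = 0.971 (n=30)
H_children = (41/71)·0.965 + (30/71)·0.971 = 0.9675
IG = 0.9987 - 0.9675 = 0.0312

0.0312
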